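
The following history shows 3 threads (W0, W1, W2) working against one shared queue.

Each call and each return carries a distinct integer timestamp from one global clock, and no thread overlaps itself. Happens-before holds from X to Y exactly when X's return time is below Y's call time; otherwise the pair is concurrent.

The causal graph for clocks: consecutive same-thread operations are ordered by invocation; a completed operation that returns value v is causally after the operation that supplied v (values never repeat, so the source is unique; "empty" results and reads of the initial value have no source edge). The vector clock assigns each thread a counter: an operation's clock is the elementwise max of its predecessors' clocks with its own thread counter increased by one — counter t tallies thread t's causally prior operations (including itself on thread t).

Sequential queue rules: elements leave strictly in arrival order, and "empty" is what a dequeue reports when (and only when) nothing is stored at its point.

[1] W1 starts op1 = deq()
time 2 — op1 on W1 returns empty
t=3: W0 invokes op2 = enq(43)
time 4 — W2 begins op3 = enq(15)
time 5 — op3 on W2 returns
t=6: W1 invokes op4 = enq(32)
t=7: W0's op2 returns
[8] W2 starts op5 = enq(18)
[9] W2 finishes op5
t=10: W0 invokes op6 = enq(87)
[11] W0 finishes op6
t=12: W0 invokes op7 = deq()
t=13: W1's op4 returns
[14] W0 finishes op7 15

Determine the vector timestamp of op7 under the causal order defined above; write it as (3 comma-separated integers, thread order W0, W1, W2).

(3, 0, 1)

invoked at 4, op3 has no predecessors; its own W2 bump gives (0, 0, 1)
invoked at 1, op1 has no predecessors; its own W1 bump gives (0, 1, 0)
invoked at 3, op2 has no predecessors; its own W0 bump gives (1, 0, 0)
invoked at 8, op5 merges VC(op3)=(0, 0, 1) and bumps W2's slot → (0, 0, 2)
invoked at 6, op4 merges VC(op1)=(0, 1, 0) and bumps W1's slot → (0, 2, 0)
invoked at 10, op6 merges VC(op2)=(1, 0, 0) and bumps W0's slot → (2, 0, 0)
invoked at 12, op7 merges VC(op3)=(0, 0, 1), VC(op6)=(2, 0, 0) and bumps W0's slot → (3, 0, 1)
target: VC(op7) = (3, 0, 1)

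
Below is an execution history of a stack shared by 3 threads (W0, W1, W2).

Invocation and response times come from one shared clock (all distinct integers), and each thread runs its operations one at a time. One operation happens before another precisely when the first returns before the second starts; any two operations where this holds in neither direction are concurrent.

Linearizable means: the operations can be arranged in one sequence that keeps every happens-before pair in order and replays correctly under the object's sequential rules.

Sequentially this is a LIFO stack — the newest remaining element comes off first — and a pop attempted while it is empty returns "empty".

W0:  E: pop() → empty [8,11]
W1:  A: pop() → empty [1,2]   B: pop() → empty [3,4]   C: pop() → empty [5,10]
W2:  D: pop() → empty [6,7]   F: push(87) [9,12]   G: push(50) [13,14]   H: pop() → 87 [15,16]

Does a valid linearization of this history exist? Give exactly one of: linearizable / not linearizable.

through event 15 a valid linearization exists; event 16 (H responding at time 16) ends that
the 8 completed operations admit 8 real-time orders; each fails the stack replay
e.g. A, B, C, D, E, F, G, H: illegal at step 8, since H pop() → 87 cannot apply there
e.g. A, B, C, D, F, E, G, H: illegal at step 6, since E pop() → empty cannot apply there

not linearizable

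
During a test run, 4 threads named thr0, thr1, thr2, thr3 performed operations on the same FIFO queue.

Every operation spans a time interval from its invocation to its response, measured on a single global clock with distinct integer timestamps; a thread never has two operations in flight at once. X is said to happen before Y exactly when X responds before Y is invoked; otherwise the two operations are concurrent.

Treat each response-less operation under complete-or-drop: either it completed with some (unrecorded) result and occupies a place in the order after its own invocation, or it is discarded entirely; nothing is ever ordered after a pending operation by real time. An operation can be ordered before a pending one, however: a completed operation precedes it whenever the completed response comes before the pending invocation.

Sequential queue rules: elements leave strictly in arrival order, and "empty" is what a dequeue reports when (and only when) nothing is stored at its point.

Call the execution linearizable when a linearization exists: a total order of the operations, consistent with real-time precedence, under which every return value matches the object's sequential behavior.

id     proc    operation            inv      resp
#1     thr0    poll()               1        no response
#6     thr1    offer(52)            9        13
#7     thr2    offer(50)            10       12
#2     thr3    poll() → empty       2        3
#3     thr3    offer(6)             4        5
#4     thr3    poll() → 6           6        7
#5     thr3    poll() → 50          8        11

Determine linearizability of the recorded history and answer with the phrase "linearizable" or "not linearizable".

linearizable

witness order: #1, #2, #3, #4, #7, #5, #6
step 1: #1 poll() (pending, included) — queue <>
step 2: #2 poll() → empty — queue <>
step 3: #3 offer(6) — queue <6>
step 4: #4 poll() → 6 — queue <>
step 5: #7 offer(50) — queue <50>
step 6: #5 poll() → 50 — queue <>
step 7: #6 offer(52) — queue <52>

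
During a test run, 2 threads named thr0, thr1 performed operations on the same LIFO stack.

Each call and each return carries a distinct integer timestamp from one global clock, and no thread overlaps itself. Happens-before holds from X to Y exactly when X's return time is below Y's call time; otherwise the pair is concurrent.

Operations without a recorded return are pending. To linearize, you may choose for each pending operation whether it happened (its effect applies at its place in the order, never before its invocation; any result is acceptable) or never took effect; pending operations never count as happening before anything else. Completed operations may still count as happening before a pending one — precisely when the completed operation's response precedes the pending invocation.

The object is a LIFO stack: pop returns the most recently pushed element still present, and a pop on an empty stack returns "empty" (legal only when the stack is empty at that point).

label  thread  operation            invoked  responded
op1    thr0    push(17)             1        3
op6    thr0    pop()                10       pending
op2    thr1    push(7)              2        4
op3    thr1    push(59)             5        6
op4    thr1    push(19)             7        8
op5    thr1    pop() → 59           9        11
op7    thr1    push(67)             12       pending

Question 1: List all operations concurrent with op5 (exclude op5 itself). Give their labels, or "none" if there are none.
op6

overlap test against op5 [9,11]: concurrent iff the interval meets 9..11
op1 [1,3]: before
op2 [2,4]: before
op3 [5,6]: before
op4 [7,8]: before
op6 [10,…): concurrent
op7 [12,…): after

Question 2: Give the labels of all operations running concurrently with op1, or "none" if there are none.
op2

op1 runs from 1 to 3; window-overlapping ops are concurrent
op2 [2,4]: concurrent
op3 [5,6]: after
op4 [7,8]: after
op5 [9,11]: after
op6 [10,…): after
op7 [12,…): after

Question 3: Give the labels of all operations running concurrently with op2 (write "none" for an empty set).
op1

op2 spans [2,4]; an op avoiding the whole window 2..4 is ordered, any other is concurrent
op1 [1,3]: concurrent
op3 [5,6]: after
op4 [7,8]: after
op5 [9,11]: after
op6 [10,…): after
op7 [12,…): after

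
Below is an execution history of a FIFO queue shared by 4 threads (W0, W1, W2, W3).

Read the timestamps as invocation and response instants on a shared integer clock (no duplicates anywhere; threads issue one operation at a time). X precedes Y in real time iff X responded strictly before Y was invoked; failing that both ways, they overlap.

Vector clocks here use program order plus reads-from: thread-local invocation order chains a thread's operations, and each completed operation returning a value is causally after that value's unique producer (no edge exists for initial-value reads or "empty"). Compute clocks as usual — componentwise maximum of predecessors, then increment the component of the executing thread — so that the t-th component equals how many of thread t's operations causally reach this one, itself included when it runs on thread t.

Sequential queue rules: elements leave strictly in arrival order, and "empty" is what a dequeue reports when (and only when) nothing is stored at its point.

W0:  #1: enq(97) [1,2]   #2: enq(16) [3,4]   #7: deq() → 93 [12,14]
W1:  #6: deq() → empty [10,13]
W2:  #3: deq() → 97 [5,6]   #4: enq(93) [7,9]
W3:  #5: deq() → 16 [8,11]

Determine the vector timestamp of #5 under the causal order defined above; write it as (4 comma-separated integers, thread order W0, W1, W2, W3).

VC(#6, invoked at 10): no causal predecessors; +1 on W1 → (0, 1, 0, 0)
VC(#1, invoked at 1): no causal predecessors; +1 on W0 → (1, 0, 0, 0)
invoked at 5, #3 merges VC(#1)=(1, 0, 0, 0) and bumps W2's slot → (1, 0, 1, 0)
invoked at 3, #2 merges VC(#1)=(1, 0, 0, 0) and bumps W0's slot → (2, 0, 0, 0)
invoked at 7, #4 merges VC(#3)=(1, 0, 1, 0) and bumps W2's slot → (1, 0, 2, 0)
invoked at 8, #5 merges VC(#2)=(2, 0, 0, 0) and bumps W3's slot → (2, 0, 0, 1)
invoked at 12, #7 merges VC(#2)=(2, 0, 0, 0), VC(#4)=(1, 0, 2, 0) and bumps W0's slot → (3, 0, 2, 0)
target: VC(#5) = (2, 0, 0, 1)

(2, 0, 0, 1)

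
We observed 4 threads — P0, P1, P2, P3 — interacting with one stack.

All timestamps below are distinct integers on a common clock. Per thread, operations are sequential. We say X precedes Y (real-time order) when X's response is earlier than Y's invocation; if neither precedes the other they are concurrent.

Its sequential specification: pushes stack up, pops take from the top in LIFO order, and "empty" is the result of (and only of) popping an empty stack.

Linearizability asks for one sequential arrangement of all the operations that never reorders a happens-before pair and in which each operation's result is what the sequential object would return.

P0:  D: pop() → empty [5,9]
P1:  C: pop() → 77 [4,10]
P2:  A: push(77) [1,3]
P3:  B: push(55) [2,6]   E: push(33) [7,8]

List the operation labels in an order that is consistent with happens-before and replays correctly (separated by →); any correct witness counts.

A → C → D → B → E

after step 1 (A push(77)): stack <77>
after step 2 (C pop() → 77): stack <>
after step 3 (D pop() → empty): stack <>
after step 4 (B push(55)): stack <55>
after step 5 (E push(33)): stack <55,33>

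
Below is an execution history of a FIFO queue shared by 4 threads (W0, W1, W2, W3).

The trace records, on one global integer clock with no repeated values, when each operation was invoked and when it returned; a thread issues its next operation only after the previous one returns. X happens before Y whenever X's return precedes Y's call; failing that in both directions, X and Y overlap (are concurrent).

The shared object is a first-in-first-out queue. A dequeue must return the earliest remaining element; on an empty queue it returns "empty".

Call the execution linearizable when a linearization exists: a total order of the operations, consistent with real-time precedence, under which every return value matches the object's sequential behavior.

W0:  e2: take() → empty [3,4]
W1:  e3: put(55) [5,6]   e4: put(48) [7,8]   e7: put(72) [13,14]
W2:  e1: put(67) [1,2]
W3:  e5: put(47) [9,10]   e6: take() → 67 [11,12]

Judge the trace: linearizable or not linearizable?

not linearizable

prefix check: 1..3 passes, 1..4 fails once e2's time-4 response joins
the completed operations (2 total) allow one real-time order; the FIFO queue replay rejects it
e.g. e1, e2: illegal at step 2, since e2 take() → empty cannot apply there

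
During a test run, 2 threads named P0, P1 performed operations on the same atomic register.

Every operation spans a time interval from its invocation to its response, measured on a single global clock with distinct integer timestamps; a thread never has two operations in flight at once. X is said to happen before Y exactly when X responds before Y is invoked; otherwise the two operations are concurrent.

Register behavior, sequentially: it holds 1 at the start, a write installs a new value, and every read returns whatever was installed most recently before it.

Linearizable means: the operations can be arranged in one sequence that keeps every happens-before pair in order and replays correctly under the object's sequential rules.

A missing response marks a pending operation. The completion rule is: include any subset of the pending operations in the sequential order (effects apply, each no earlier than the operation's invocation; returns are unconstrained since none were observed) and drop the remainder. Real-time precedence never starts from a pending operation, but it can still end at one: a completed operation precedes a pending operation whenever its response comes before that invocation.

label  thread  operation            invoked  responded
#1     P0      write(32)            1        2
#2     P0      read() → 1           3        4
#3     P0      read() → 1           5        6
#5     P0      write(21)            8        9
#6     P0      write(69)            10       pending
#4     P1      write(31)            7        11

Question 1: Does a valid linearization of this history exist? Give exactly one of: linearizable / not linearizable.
already the first 4 events (up to #2's response at time 4) admit no linearization; the first 3 still do
the completed operations (2 total) allow one real-time order; the atomic register replay rejects it
e.g. #1, #2: illegal at step 2, since #2 read() → 1 cannot apply there

not linearizable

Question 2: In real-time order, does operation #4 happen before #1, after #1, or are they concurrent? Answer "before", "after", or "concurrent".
Answer: after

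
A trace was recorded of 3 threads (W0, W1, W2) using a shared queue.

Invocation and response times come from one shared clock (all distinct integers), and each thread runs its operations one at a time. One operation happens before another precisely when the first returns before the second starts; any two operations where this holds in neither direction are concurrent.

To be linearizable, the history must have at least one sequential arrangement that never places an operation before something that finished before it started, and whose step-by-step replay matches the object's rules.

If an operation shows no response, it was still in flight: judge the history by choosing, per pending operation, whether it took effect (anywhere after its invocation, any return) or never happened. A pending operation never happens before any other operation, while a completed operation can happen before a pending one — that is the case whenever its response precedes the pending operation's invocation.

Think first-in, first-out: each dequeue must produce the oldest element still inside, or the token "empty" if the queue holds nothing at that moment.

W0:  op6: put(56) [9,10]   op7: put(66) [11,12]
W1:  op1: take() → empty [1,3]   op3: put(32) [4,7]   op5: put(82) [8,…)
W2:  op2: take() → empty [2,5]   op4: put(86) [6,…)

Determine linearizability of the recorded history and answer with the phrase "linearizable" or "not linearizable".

linearizable

one valid linearization: op1, op2, op3, op4, op5, op6, op7
after step 1 (op1 take() → empty): queue <>
after step 2 (op2 take() → empty): queue <>
after step 3 (op3 put(32)): queue <32>
after step 4 (op4 put(86) (pending, included)): queue <32,86>
after step 5 (op5 put(82) (pending, included)): queue <32,86,82>
after step 6 (op6 put(56)): queue <32,86,82,56>
after step 7 (op7 put(66)): queue <32,86,82,56,66>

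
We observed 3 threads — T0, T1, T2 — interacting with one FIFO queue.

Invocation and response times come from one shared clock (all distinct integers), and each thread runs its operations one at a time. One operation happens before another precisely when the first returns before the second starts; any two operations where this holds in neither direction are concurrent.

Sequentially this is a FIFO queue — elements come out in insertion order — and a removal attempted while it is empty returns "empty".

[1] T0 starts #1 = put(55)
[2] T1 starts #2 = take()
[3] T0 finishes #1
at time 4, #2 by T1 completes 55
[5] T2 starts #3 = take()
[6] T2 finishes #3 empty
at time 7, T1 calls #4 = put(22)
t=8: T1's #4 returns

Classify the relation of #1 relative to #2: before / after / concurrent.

#1 spans [1,3], #2 spans [2,4]
the intervals overlap in both directions

concurrent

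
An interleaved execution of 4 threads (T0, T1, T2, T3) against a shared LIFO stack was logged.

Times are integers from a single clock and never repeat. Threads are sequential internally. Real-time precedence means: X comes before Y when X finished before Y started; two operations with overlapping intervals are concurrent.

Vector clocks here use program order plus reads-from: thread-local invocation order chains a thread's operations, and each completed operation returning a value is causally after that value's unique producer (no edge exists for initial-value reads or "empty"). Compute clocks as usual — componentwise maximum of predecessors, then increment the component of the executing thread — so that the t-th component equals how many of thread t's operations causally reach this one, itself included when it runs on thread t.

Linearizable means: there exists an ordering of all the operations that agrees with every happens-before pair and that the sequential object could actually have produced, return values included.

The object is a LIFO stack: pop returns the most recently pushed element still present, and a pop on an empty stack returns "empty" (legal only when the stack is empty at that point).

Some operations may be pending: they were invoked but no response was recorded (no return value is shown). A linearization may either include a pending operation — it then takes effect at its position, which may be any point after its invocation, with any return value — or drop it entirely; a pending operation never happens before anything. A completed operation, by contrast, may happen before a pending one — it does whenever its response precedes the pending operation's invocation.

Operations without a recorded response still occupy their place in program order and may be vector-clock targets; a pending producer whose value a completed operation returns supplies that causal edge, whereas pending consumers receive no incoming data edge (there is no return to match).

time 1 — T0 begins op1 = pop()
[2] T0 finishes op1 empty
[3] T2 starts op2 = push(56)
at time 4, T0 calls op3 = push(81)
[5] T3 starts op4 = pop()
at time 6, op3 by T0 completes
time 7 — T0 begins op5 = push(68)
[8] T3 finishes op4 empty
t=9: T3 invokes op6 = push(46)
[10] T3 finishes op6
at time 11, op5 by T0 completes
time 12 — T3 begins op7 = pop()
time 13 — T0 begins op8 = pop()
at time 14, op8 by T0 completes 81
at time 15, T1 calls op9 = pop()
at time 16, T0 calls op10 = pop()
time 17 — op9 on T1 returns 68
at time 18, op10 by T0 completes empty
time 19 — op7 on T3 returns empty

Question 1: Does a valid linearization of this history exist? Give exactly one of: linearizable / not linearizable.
not linearizable

events 1..13 are fine; event 14 — the response of op8 at time 14 — makes the prefix non-linearizable
6 completed operations, 5 real-time-consistent orders — every LIFO stack replay fails
include/drop combinations of the 2 pending operations (op2, op7) were all tried; none helps
sample order op1, op3, op4, op5, op6, op8 (pending dropped) stalls at step 3 — op4 pop() → empty has no legal effect
sample order op1, op3, op4, op6, op5, op8 (pending dropped) stalls at step 3 — op4 pop() → empty has no legal effect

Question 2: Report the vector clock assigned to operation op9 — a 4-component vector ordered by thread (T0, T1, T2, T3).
(3, 1, 0, 0)

no predecessors for op4 (invoked 5): T3 increments from zero → (0, 0, 0, 1)
no predecessors for op2 (invoked 3): T2 increments from zero → (0, 0, 1, 0)
no predecessors for op1 (invoked 1): T0 increments from zero → (1, 0, 0, 0)
op6 (invocation 9): componentwise max over VC(op4)=(0, 0, 0, 1), +1 at T3, giving (0, 0, 0, 2)
op3 (invocation 4): componentwise max over VC(op1)=(1, 0, 0, 0), +1 at T0, giving (2, 0, 0, 0)
op7 (invocation 12): componentwise max over VC(op6)=(0, 0, 0, 2), +1 at T3, giving (0, 0, 0, 3)
op5 (invocation 7): componentwise max over VC(op3)=(2, 0, 0, 0), +1 at T0, giving (3, 0, 0, 0)
op9 (invocation 15): componentwise max over VC(op5)=(3, 0, 0, 0), +1 at T1, giving (3, 1, 0, 0)
op8 (invocation 13): componentwise max over VC(op3)=(2, 0, 0, 0), VC(op5)=(3, 0, 0, 0), +1 at T0, giving (4, 0, 0, 0)
op10 (invocation 16): componentwise max over VC(op8)=(4, 0, 0, 0), +1 at T0, giving (5, 0, 0, 0)
target: VC(op9) = (3, 1, 0, 0)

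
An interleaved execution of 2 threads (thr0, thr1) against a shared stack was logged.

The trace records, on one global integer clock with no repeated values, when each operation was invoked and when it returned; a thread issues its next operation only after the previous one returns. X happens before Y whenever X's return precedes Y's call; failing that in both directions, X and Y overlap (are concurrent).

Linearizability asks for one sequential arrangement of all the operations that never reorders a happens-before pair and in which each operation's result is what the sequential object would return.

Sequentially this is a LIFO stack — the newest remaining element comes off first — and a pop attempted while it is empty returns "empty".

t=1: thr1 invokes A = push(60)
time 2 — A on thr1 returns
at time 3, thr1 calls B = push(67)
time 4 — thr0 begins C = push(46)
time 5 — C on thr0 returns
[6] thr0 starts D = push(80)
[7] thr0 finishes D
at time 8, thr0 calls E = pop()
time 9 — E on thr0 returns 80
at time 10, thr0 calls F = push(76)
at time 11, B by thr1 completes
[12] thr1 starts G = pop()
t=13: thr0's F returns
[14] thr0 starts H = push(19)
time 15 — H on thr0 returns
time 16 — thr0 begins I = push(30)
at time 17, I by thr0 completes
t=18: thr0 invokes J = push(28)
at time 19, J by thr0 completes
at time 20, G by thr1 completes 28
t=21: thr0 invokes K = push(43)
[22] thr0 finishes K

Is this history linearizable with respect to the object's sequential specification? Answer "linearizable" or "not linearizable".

linearizable

a witness: A, B, C, D, E, F, H, I, J, G, K
1. A push(60), leaving stack <60>
2. B push(67), leaving stack <60,67>
3. C push(46), leaving stack <60,67,46>
4. D push(80), leaving stack <60,67,46,80>
5. E pop() → 80, leaving stack <60,67,46>
6. F push(76), leaving stack <60,67,46,76>
7. H push(19), leaving stack <60,67,46,76,19>
8. I push(30), leaving stack <60,67,46,76,19,30>
9. J push(28), leaving stack <60,67,46,76,19,30,28>
10. G pop() → 28, leaving stack <60,67,46,76,19,30>
11. K push(43), leaving stack <60,67,46,76,19,30,43>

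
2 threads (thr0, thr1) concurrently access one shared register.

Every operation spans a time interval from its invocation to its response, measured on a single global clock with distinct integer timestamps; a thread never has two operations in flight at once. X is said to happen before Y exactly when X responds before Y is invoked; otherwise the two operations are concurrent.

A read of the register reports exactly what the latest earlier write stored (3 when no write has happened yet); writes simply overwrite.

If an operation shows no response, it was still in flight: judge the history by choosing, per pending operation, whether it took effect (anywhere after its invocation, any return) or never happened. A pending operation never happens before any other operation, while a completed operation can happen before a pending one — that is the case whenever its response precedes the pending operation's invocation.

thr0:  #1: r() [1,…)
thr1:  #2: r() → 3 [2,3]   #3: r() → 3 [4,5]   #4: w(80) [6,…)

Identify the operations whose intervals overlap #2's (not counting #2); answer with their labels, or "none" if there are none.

#1

#2 spans [2,3]; an op avoiding the whole window 2..3 is ordered, any other is concurrent
#1 [1,…): concurrent
#3 [4,5]: after
#4 [6,…): after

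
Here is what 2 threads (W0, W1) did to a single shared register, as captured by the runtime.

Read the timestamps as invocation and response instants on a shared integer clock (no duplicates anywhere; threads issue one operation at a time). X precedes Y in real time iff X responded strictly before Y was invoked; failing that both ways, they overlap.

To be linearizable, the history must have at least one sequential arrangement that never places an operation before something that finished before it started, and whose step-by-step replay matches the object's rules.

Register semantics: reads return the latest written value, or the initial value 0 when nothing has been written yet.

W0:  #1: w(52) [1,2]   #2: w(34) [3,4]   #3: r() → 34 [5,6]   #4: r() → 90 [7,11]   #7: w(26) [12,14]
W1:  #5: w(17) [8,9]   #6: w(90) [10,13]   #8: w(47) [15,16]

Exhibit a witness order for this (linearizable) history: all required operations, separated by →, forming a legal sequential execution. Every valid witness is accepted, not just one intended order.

#1 → #2 → #3 → #5 → #6 → #4 → #7 → #8

1. #1 w(52), leaving value 52
2. #2 w(34), leaving value 34
3. #3 r() → 34, leaving value 34
4. #5 w(17), leaving value 17
5. #6 w(90), leaving value 90
6. #4 r() → 90, leaving value 90
7. #7 w(26), leaving value 26
8. #8 w(47), leaving value 47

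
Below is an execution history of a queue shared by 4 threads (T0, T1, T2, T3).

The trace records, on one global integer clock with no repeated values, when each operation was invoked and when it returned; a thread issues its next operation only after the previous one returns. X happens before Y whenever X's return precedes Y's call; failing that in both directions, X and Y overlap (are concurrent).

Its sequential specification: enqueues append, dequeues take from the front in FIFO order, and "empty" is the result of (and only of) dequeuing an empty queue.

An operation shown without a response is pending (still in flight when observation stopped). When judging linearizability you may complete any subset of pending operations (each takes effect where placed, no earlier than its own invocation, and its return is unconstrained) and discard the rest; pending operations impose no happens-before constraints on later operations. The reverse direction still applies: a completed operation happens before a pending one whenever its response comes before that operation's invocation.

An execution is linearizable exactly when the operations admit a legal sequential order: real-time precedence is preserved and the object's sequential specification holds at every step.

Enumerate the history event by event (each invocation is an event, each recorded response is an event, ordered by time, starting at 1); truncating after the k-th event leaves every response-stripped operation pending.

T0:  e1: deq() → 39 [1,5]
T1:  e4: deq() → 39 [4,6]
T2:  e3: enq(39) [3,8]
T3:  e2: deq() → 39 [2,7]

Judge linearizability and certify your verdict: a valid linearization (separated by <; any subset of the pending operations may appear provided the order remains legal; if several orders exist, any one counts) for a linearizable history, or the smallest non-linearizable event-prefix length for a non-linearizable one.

not linearizable — minimal violating prefix: 6 events

cut after 5 events: linearizable; cut after 6 events (e4 responds, time 6): not linearizable
2 orders of the 2 completed queue ops respect real time; none is legal
no escape via the 2 pending operations (e2, e3): every completion choice fails
e.g. e1, e4 (pending dropped): illegal at step 1, since e1 deq() → 39 cannot apply there
e.g. e4, e1 (pending dropped): illegal at step 1, since e4 deq() → 39 cannot apply there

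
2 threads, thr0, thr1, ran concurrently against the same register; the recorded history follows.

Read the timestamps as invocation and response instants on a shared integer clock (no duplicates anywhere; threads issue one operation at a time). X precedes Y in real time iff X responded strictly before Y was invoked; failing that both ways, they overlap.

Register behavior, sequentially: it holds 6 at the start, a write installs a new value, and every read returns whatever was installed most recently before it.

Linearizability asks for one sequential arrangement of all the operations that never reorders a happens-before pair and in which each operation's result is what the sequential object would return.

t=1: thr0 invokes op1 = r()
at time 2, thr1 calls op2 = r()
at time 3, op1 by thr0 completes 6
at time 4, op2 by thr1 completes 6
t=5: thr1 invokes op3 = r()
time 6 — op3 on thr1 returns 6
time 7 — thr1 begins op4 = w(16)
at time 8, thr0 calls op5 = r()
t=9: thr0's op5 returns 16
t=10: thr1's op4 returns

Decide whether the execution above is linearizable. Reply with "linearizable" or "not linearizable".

one valid linearization: op1, op2, op3, op4, op5
after step 1 (op1 r() → 6): value 6
after step 2 (op2 r() → 6): value 6
after step 3 (op3 r() → 6): value 6
after step 4 (op4 w(16)): value 16
after step 5 (op5 r() → 16): value 16

linearizable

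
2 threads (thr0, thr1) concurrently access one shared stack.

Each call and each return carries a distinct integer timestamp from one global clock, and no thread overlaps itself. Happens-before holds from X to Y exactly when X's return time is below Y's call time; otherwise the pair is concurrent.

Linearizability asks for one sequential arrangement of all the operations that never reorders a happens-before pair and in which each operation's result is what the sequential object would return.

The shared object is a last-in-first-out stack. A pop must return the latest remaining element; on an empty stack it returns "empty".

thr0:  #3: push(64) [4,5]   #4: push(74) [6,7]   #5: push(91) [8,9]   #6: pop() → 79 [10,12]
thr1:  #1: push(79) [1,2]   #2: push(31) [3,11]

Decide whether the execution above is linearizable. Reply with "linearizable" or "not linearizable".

not linearizable

prefix check: 1..11 passes, 1..12 fails once #6's time-12 response joins
the 6 completed operations admit 5 real-time orders; each fails the stack replay
sample order #1, #2, #3, #4, #5, #6 stalls at step 6 — #6 pop() → 79 has no legal effect
sample order #1, #3, #2, #4, #5, #6 stalls at step 6 — #6 pop() → 79 has no legal effect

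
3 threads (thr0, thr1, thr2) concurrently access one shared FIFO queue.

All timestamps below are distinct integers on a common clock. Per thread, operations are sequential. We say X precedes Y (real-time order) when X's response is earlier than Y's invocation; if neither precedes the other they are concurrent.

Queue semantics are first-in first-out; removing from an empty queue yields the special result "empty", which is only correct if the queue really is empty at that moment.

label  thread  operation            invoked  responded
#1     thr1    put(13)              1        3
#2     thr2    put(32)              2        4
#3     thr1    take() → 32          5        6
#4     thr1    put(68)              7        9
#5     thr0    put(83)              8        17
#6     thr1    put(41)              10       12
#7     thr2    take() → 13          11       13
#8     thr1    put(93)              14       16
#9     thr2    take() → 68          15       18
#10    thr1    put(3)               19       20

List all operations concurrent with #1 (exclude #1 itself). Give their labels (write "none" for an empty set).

#1 spans [1,3]: anything still running between times 1 and 3 counts as concurrent
#2 [2,4]: concurrent
#3 [5,6]: after
#4 [7,9]: after
#5 [8,17]: after
#6 [10,12]: after
#7 [11,13]: after
#8 [14,16]: after
#9 [15,18]: after
#10 [19,20]: after

#2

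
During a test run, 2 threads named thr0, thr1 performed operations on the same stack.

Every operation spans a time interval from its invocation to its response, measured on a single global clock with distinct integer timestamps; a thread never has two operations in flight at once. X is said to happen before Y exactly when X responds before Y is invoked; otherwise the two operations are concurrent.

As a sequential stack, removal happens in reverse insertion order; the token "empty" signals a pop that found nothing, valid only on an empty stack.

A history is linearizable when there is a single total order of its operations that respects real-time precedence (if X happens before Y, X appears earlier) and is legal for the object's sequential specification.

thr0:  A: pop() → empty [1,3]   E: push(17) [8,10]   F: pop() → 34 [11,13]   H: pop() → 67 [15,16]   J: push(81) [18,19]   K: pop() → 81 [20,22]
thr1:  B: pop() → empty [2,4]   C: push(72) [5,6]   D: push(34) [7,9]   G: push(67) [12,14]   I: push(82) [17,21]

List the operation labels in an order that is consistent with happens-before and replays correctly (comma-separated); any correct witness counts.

1. A pop() → empty, leaving stack <>
2. B pop() → empty, leaving stack <>
3. C push(72), leaving stack <72>
4. E push(17), leaving stack <72,17>
5. D push(34), leaving stack <72,17,34>
6. F pop() → 34, leaving stack <72,17>
7. G push(67), leaving stack <72,17,67>
8. H pop() → 67, leaving stack <72,17>
9. I push(82), leaving stack <72,17,82>
10. J push(81), leaving stack <72,17,82,81>
11. K pop() → 81, leaving stack <72,17,82>

A, B, C, E, D, F, G, H, I, J, K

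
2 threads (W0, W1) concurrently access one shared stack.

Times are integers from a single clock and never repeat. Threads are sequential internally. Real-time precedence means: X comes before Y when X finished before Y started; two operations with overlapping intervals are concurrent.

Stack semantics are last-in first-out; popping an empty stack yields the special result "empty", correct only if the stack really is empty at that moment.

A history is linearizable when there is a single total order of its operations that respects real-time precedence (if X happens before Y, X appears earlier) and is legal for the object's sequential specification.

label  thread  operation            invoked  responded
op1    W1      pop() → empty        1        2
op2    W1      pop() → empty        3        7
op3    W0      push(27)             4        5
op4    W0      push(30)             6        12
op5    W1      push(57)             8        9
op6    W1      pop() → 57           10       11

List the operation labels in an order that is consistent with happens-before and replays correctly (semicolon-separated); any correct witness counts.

step 1: op1 pop() → empty — stack <>
step 2: op2 pop() → empty — stack <>
step 3: op3 push(27) — stack <27>
step 4: op4 push(30) — stack <27,30>
step 5: op5 push(57) — stack <27,30,57>
step 6: op6 pop() → 57 — stack <27,30>

op1; op2; op3; op4; op5; op6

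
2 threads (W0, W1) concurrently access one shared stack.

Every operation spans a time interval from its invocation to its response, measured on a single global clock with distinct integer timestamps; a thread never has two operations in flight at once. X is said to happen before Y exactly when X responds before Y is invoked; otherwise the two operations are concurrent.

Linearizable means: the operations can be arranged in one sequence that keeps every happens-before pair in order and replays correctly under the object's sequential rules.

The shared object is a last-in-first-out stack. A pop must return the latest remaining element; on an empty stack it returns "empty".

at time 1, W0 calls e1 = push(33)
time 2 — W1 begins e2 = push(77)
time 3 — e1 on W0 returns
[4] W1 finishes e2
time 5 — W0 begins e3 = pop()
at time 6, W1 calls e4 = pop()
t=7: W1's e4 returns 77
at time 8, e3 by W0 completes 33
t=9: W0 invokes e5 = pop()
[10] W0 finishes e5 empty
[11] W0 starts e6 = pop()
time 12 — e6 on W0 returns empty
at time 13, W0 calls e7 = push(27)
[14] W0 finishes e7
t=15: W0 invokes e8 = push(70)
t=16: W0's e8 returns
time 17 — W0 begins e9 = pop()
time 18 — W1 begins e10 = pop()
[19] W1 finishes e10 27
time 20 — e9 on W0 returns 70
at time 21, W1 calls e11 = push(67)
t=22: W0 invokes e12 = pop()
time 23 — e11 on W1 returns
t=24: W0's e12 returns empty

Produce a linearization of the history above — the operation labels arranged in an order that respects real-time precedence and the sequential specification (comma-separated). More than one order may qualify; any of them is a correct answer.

step 1: e1 push(33) — stack <33>
step 2: e2 push(77) — stack <33,77>
step 3: e4 pop() → 77 — stack <33>
step 4: e3 pop() → 33 — stack <>
step 5: e5 pop() → empty — stack <>
step 6: e6 pop() → empty — stack <>
step 7: e7 push(27) — stack <27>
step 8: e8 push(70) — stack <27,70>
step 9: e9 pop() → 70 — stack <27>
step 10: e10 pop() → 27 — stack <>
step 11: e12 pop() → empty — stack <>
step 12: e11 push(67) — stack <67>

e1, e2, e4, e3, e5, e6, e7, e8, e9, e10, e12, e11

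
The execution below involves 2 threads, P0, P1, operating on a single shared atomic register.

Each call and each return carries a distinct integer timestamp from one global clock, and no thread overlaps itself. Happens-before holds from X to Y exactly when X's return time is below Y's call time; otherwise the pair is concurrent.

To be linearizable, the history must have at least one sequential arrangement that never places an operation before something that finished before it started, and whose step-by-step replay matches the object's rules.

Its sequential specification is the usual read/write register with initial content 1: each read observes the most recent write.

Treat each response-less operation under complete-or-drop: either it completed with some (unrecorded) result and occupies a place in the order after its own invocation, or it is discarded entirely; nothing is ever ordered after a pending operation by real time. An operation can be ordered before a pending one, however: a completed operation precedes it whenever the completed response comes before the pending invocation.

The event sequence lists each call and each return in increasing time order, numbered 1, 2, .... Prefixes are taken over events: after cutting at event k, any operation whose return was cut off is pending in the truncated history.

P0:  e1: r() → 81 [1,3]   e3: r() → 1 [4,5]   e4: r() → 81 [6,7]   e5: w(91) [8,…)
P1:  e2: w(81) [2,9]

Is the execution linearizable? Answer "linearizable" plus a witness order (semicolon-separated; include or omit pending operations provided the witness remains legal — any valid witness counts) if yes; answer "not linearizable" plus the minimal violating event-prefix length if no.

through event 4 a valid linearization exists; event 5 (e3 responding at time 5) ends that
the sole real-time-consistent order of 2 completed operations fails the atomic register replay
every completion of the 1 pending operation (e2) was checked; none linearizes
take e1, e3 (pending dropped): step 1 already fails, because e1 r() → 81 cannot occur there

not linearizable — minimal violating prefix: 5 events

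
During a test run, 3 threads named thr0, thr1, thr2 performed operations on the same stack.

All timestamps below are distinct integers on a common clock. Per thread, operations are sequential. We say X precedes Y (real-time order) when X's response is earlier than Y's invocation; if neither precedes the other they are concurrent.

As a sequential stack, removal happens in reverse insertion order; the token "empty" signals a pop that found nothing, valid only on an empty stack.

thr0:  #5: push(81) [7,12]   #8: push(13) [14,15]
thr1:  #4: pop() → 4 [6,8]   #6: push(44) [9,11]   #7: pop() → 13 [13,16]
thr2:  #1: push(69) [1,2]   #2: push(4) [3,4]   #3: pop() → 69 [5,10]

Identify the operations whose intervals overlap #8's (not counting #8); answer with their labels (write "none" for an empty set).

concurrent with #8 ([14,15]): every op whose interval crosses 14..15
#1 [1,2]: before
#2 [3,4]: before
#3 [5,10]: before
#4 [6,8]: before
#5 [7,12]: before
#6 [9,11]: before
#7 [13,16]: concurrent

#7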